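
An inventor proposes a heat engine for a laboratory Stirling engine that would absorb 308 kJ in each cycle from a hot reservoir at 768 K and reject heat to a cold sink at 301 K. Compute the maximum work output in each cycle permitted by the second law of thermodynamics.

W_max ≈ 187 kJ

By the Carnot theorem, η_max = 1 − T_C/T_H = 1 − 301.00/768.00 = 0.6081.
W_max = η_max · Q_H = 0.6081 × 308 = 187 kJ.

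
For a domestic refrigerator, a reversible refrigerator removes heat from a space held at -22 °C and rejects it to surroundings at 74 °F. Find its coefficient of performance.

COP_R ≈ 5.540

T_H = 74 °F → (74 − 32) × 5/9 = 23.33 °C = 296.48 K.
T_C = -22 °C → -22 + 273.15 = 251.15 K.
The reversible coefficient of performance is COP_R = T_C/(T_H − T_C) = 251.15/(296.48 − 251.15) = 5.540.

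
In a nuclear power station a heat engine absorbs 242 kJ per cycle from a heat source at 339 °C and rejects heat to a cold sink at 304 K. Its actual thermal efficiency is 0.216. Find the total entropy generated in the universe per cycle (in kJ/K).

T_H = 339 °C → 339 + 273.15 = 612.15 K.
W = η·Q_H = 0.216 × 242 = 52.27 kJ, so Q_C = Q_H − W = 189.7 kJ.
The hot reservoir loses entropy Q_H/T_H = 242/612.15 = 0.3953 kJ/K; the cold reservoir gains Q_C/T_C = 189.7/304.00 = 0.6241 kJ/K.
ΔS_univ = −Q_H/T_H + Q_C/T_C = 0.229 kJ/K (> 0, since η = 0.216 < η_Carnot = 0.503).

ΔS_univ ≈ 0.229 kJ/K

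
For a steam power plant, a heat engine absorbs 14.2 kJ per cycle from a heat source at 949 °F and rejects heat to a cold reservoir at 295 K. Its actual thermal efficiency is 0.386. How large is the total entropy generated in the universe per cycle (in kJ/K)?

T_H = 949 °F → (949 − 32) × 5/9 = 509.44 °C = 782.59 K.
W = η·Q_H = 0.386 × 14.2 = 5.481 kJ, so Q_C = Q_H − W = 8.719 kJ.
The hot reservoir loses entropy Q_H/T_H = 14.2/782.59 = 0.01814 kJ/K; the cold reservoir gains Q_C/T_C = 8.719/295.00 = 0.02956 kJ/K.
ΔS_univ = −Q_H/T_H + Q_C/T_C = 0.01141 kJ/K (> 0, since η = 0.386 < η_Carnot = 0.623).

ΔS_univ ≈ 0.01141 kJ/K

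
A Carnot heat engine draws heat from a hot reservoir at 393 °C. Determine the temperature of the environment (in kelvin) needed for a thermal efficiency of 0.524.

T_C ≈ 317 K

T_H = 393 °C → 393 + 273.15 = 666.15 K.
From η = 1 − T_C/T_H, T_C = T_H·(1 − η) = 666.15 × (1 − 0.524) = 317 K.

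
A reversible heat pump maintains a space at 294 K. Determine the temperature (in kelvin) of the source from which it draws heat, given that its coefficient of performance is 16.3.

T_C ≈ 276 K

COP_HP = T_H/(T_H − T_C) ⇒ T_C = T_H·(COP_HP − 1)/COP_HP = 294.00 × (16.3 − 1)/16.3 = 276 K.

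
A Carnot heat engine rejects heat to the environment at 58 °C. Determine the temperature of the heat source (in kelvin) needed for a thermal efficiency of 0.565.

T_C = 58 °C → 58 + 273.15 = 331.15 K.
From η = 1 − T_C/T_H, solving for T_H gives T_H = T_C/(1 − η) = 331.15/(1 − 0.565) = 761 K.

T_H ≈ 761 K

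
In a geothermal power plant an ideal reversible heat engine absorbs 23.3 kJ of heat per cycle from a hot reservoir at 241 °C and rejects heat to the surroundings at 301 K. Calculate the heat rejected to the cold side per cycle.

T_H = 241 °C → 241 + 273.15 = 514.15 K.
Since the cycle is reversible, η = 1 − T_C/T_H = 1 − 301.00/514.15 = 0.4146.
For a reversible cycle Q_C/Q_H = T_C/T_H, so Q_C = 23.3 × 301.00/514.15 = 13.64 kJ.

Q_C ≈ 13.64 kJ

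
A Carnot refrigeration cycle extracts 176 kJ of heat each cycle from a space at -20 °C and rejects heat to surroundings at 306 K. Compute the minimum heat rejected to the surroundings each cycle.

Q_H ≈ 212.7 kJ

T_C = -20 °C → -20 + 273.15 = 253.15 K.
For a reversible cycle Q_H/Q_C = T_H/T_C, so Q_H = Q_C·T_H/T_C = 176 × 306.00/253.15 = 212.7 kJ.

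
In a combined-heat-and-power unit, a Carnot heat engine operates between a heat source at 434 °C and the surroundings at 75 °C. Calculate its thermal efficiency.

η ≈ 0.508

T_H = 434 °C → 434 + 273.15 = 707.15 K.
T_C = 75 °C → 75 + 273.15 = 348.15 K.
Carnot efficiency: η = 1 − T_C/T_H = 1 − 348.15/707.15 = 0.508.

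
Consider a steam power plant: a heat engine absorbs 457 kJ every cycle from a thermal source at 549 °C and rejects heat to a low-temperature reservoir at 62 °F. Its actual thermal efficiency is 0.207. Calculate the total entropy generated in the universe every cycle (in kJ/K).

ΔS_univ ≈ 0.6946 kJ/K

T_H = 549 °C → 549 + 273.15 = 822.15 K.
T_C = 62 °F → (62 − 32) × 5/9 = 16.67 °C = 289.82 K.
W = η·Q_H = 0.207 × 457 = 94.60 kJ, so Q_C = Q_H − W = 362.4 kJ.
Reservoir entropy changes: ΔS_H = −Q_H/T_H = −457/822.15 = -0.5559 kJ/K and ΔS_C = +Q_C/T_C = 362.4/289.82 = 1.250 kJ/K.
ΔS_univ = −Q_H/T_H + Q_C/T_C = 0.6946 kJ/K (> 0, since η = 0.207 < η_Carnot = 0.647).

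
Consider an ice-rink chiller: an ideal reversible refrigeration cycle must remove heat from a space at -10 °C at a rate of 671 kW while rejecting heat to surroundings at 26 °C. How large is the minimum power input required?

T_H = 26 °C → 26 + 273.15 = 299.15 K.
T_C = -10 °C → -10 + 273.15 = 263.15 K.
The reversible coefficient of performance is COP_R = T_C/(T_H − T_C) = 263.15/36.00 = 7.3097.
W = Q_C/COP_R = 671/7.3097 = 91.8 kW.

Ẇ_in ≈ 91.8 kW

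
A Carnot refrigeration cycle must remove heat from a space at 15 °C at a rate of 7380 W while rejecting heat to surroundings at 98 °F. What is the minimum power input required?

Ẇ_in ≈ 555 W

T_H = 98 °F → (98 − 32) × 5/9 = 36.67 °C = 309.82 K.
T_C = 15 °C → 15 + 273.15 = 288.15 K.
For a reversible refrigerator, COP_R = T_C/(T_H − T_C) = 288.15/21.67 = 13.2992.
W = Q_C/COP_R = 7380/13.2992 = 555 W.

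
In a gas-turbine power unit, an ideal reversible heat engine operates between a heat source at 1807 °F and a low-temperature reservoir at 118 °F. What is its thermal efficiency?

T_H = 1807 °F → (1807 − 32) × 5/9 = 986.11 °C = 1259.26 K.
T_C = 118 °F → (118 − 32) × 5/9 = 47.78 °C = 320.93 K.
η_rev = 1 − T_C/T_H = 1 − 320.93/1259.26 = 0.7451.

η ≈ 0.7451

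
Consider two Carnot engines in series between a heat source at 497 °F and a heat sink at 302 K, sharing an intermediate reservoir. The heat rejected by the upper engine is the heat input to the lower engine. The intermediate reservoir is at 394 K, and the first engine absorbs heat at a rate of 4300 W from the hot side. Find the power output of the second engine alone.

T_H = 497 °F → (497 − 32) × 5/9 = 258.33 °C = 531.48 K.
Heat entering the second stage: Q_m = Q_H·(T_m/T_H) = 4300 × 394.00/531.48 = 3190 W.
Second-stage efficiency η₂ = 1 − T_C/T_m = 1 − 302.00/394.00 = 0.2335, so W₂ = η₂·Q_m = 744 W.

Ẇ₂ ≈ 744 W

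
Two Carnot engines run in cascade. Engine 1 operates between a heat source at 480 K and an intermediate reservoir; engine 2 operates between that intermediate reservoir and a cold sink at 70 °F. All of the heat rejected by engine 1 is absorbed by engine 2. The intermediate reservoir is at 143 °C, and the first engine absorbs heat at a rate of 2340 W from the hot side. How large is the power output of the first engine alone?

T_C = 70 °F → (70 − 32) × 5/9 = 21.11 °C = 294.26 K.
T_m = 143 °C → 143 + 273.15 = 416.15 K.
First-stage efficiency η₁ = 1 − T_m/T_H = 1 − 416.15/480.00 = 0.1330.
W₁ = η₁·Q_H = 0.1330 × 2340 = 311 W.

Ẇ₁ ≈ 311 W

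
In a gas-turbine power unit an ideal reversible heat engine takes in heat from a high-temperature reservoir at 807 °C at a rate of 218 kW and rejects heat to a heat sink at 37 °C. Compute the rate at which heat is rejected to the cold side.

Q̇_C ≈ 62.60 kW

T_H = 807 °C → 807 + 273.15 = 1080.15 K.
T_C = 37 °C → 37 + 273.15 = 310.15 K.
For a reversible engine, η = 1 − T_C/T_H = 1 − 310.15/1080.15 = 0.7129.
For a reversible cycle Q_C/Q_H = T_C/T_H, so Q_C = 218 × 310.15/1080.15 = 62.60 kW.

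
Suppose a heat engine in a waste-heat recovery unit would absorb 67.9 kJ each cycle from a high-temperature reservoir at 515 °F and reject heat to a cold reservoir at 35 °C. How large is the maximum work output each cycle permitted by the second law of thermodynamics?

W_max ≈ 29.3 kJ

T_H = 515 °F → (515 − 32) × 5/9 = 268.33 °C = 541.48 K.
T_C = 35 °C → 35 + 273.15 = 308.15 K.
By the Carnot theorem, η_max = 1 − T_C/T_H = 1 − 308.15/541.48 = 0.4309.
W_max = η_max · Q_H = 0.4309 × 67.9 = 29.3 kJ.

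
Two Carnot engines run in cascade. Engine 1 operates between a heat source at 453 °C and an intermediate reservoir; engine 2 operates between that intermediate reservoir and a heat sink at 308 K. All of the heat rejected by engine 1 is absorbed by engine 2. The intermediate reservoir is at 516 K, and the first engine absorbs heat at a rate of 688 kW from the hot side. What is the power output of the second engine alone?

Ẇ₂ ≈ 197 kW

T_H = 453 °C → 453 + 273.15 = 726.15 K.
Heat entering the second stage: Q_m = Q_H·(T_m/T_H) = 688 × 516.00/726.15 = 489 kW.
Second-stage efficiency η₂ = 1 − T_C/T_m = 1 − 308.00/516.00 = 0.4031, so W₂ = η₂·Q_m = 197 kW.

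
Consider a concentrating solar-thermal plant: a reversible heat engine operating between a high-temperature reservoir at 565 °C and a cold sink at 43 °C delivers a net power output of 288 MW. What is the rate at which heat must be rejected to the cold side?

Q̇_C ≈ 174.4 MW

T_H = 565 °C → 565 + 273.15 = 838.15 K.
T_C = 43 °C → 43 + 273.15 = 316.15 K.
The Carnot efficiency is η = 1 − T_C/T_H = 1 − 316.15/838.15 = 0.6228.
Since Q_C/Q_H = T_C/T_H and Q_H = W/η, Q_C = W·T_C/(T_H − T_C) = 288 × 316.15/522.00 = 174.4 MW.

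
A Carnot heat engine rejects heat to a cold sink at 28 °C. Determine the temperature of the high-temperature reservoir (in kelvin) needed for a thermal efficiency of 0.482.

T_H ≈ 581 K

T_C = 28 °C → 28 + 273.15 = 301.15 K.
From η = 1 − T_C/T_H, solving for T_H gives T_H = T_C/(1 − η) = 301.15/(1 − 0.482) = 581 K.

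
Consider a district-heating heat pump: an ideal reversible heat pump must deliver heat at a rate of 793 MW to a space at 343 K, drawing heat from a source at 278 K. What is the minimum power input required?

Ẇ_in ≈ 150.3 MW

Reversible heating COP: COP_HP = T_H/(T_H − T_C) = 343.00/65.00 = 5.2769.
W = Q_H/COP_HP = 793/5.2769 = 150.3 MW.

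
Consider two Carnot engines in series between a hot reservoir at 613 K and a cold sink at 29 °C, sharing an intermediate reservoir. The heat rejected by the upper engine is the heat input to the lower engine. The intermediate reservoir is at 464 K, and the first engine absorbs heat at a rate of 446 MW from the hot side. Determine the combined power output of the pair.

Ẇ_total ≈ 226 MW

T_C = 29 °C → 29 + 273.15 = 302.15 K.
Two reversible stages in series are equivalent to a single Carnot engine between T_H and T_C, so η_total = 1 − T_C/T_H = 1 − 302.15/613.00 = 0.5071.
W_total = η_total · Q_H = 0.5071 × 446 = 226 MW.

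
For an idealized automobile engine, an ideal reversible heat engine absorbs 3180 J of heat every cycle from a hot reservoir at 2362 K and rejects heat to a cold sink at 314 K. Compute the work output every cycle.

Since the cycle is reversible, η = 1 − T_C/T_H = 1 − 314.00/2362.00 = 0.8671.
W = η·Q_H = 0.8671 × 3180 = 2760 J.

W ≈ 2760 J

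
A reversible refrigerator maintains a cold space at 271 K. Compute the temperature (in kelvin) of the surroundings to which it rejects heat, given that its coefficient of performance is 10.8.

T_H ≈ 296 K

COP_R = T_C/(T_H − T_C) ⇒ T_H = T_C·(1 + 1/COP_R) = 271.00 × (1 + 1/10.8) = 296 K.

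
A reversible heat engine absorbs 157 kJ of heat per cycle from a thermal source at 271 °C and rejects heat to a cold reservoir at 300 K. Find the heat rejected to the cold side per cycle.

Q_C ≈ 86.56 kJ

T_H = 271 °C → 271 + 273.15 = 544.15 K.
The Carnot efficiency is η = 1 − T_C/T_H = 1 − 300.00/544.15 = 0.4487.
For a reversible cycle Q_C/Q_H = T_C/T_H, so Q_C = 157 × 300.00/544.15 = 86.56 kJ.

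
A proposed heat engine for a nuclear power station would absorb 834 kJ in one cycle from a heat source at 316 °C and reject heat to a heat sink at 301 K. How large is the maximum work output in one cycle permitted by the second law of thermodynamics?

T_H = 316 °C → 316 + 273.15 = 589.15 K.
No engine can exceed the Carnot limit: η_max = 1 − T_C/T_H = 1 − 301.00/589.15 = 0.4891.
W_max = η_max · Q_H = 0.4891 × 834 = 408 kJ.

W_max ≈ 408 kJ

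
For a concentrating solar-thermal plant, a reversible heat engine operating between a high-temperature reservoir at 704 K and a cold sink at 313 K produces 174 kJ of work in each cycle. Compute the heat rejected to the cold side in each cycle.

Q_C ≈ 139 kJ

Since the cycle is reversible, η = 1 − T_C/T_H = 1 − 313.00/704.00 = 0.5554.
Since Q_C/Q_H = T_C/T_H and Q_H = W/η, Q_C = W·T_C/(T_H − T_C) = 174 × 313.00/391.00 = 139 kJ.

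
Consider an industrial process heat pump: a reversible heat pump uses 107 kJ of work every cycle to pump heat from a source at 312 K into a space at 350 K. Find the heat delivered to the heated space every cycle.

The Carnot heat-pump COP is COP_HP = T_H/(T_H − T_C) = 350.00/38.00 = 9.2105.
Q_H = COP_HP · W = 9.2105 × 107 = 985.5 kJ.

Q_H ≈ 985.5 kJ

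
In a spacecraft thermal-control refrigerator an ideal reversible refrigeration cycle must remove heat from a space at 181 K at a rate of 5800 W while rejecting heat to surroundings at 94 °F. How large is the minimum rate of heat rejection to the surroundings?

T_H = 94 °F → (94 − 32) × 5/9 = 34.44 °C = 307.59 K.
For a reversible cycle Q_H/Q_C = T_H/T_C, so Q_H = Q_C·T_H/T_C = 5800 × 307.59/181.00 = 9860 W.

Q̇_H ≈ 9860 W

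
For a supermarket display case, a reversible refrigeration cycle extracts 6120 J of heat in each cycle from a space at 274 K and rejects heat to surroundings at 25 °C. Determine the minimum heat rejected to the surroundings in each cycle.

T_H = 25 °C → 25 + 273.15 = 298.15 K.
For a reversible cycle Q_H/Q_C = T_H/T_C, so Q_H = Q_C·T_H/T_C = 6120 × 298.15/274.00 = 6660 J.

Q_H ≈ 6660 J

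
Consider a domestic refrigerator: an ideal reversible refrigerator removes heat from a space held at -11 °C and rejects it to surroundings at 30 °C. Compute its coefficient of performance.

T_H = 30 °C → 30 + 273.15 = 303.15 K.
T_C = -11 °C → -11 + 273.15 = 262.15 K.
COP_R = T_C/(T_H − T_C) = 262.15/(303.15 − 262.15) = 6.39.

COP_R ≈ 6.39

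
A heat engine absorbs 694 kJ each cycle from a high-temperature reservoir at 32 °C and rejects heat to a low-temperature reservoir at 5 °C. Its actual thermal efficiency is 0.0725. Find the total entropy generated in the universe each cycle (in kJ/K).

T_H = 32 °C → 32 + 273.15 = 305.15 K.
T_C = 5 °C → 5 + 273.15 = 278.15 K.
W = η·Q_H = 0.0725 × 694 = 50.31 kJ, so Q_C = Q_H − W = 643.7 kJ.
Reservoir entropy changes: ΔS_H = −Q_H/T_H = −694/305.15 = -2.274 kJ/K and ΔS_C = +Q_C/T_C = 643.7/278.15 = 2.314 kJ/K.
ΔS_univ = −Q_H/T_H + Q_C/T_C = 0.0399 kJ/K (> 0, since η = 0.0725 < η_Carnot = 0.088).

ΔS_univ ≈ 0.0399 kJ/K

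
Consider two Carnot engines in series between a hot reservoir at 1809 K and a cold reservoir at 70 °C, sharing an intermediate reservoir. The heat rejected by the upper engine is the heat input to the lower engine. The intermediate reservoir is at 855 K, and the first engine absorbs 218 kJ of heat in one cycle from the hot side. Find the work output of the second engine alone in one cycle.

W₂ ≈ 61.7 kJ

T_C = 70 °C → 70 + 273.15 = 343.15 K.
Heat entering the second stage: Q_m = Q_H·(T_m/T_H) = 218 × 855.00/1809.00 = 103 kJ.
Second-stage efficiency η₂ = 1 − T_C/T_m = 1 − 343.15/855.00 = 0.5987, so W₂ = η₂·Q_m = 61.7 kJ.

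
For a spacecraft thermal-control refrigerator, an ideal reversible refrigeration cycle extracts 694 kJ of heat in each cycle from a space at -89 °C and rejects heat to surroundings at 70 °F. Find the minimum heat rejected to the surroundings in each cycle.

T_H = 70 °F → (70 − 32) × 5/9 = 21.11 °C = 294.26 K.
T_C = -89 °C → -89 + 273.15 = 184.15 K.
For a reversible cycle Q_H/Q_C = T_H/T_C, so Q_H = Q_C·T_H/T_C = 694 × 294.26/184.15 = 1109 kJ.

Q_H ≈ 1109 kJ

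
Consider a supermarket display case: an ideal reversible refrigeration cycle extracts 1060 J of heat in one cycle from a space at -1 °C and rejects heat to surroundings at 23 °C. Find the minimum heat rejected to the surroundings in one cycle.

Q_H ≈ 1153 J

T_H = 23 °C → 23 + 273.15 = 296.15 K.
T_C = -1 °C → -1 + 273.15 = 272.15 K.
For a reversible cycle Q_H/Q_C = T_H/T_C, so Q_H = Q_C·T_H/T_C = 1060 × 296.15/272.15 = 1153 J.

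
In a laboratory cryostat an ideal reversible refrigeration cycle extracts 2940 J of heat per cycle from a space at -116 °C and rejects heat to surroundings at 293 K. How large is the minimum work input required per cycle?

W_in ≈ 2540 J

T_C = -116 °C → -116 + 273.15 = 157.15 K.
The reversible coefficient of performance is COP_R = T_C/(T_H − T_C) = 157.15/135.85 = 1.1568.
W = Q_C/COP_R = 2940/1.1568 = 2540 J.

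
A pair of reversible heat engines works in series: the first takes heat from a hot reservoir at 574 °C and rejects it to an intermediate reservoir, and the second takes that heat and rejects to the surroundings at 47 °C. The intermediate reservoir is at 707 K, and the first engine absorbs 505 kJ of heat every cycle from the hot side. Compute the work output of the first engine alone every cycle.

W₁ ≈ 83.55 kJ

T_H = 574 °C → 574 + 273.15 = 847.15 K.
T_C = 47 °C → 47 + 273.15 = 320.15 K.
First-stage efficiency η₁ = 1 − T_m/T_H = 1 − 707.00/847.15 = 0.1654.
W₁ = η₁·Q_H = 0.1654 × 505 = 83.55 kJ.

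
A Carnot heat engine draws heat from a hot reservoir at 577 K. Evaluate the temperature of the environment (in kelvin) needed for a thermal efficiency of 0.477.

From η = 1 − T_C/T_H, T_C = T_H·(1 − η) = 577.00 × (1 − 0.477) = 302 K.

T_C ≈ 302 K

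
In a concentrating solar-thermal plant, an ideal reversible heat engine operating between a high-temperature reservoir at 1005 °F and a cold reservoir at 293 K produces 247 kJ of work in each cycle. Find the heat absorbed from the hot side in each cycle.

T_H = 1005 °F → (1005 − 32) × 5/9 = 540.56 °C = 813.71 K.
Carnot efficiency: η = 1 − T_C/T_H = 1 − 293.00/813.71 = 0.6399.
Q_H = W/η = 247/0.6399 = 386.0 kJ.

Q_H ≈ 386.0 kJ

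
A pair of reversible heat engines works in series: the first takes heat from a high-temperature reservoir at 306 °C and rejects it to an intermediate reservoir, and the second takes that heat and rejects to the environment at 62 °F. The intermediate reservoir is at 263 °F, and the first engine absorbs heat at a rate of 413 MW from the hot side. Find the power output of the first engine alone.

T_H = 306 °C → 306 + 273.15 = 579.15 K.
T_C = 62 °F → (62 − 32) × 5/9 = 16.67 °C = 289.82 K.
T_m = 263 °F → (263 − 32) × 5/9 = 128.33 °C = 401.48 K.
First-stage efficiency η₁ = 1 − T_m/T_H = 1 − 401.48/579.15 = 0.3068.
W₁ = η₁·Q_H = 0.3068 × 413 = 127 MW.

Ẇ₁ ≈ 127 MW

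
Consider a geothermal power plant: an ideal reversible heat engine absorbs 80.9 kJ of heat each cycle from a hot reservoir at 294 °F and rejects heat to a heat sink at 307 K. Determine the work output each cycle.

W ≈ 21.58 kJ

T_H = 294 °F → (294 − 32) × 5/9 = 145.56 °C = 418.71 K.
η_rev = 1 − T_C/T_H = 1 − 307.00/418.71 = 0.2668.
W = η·Q_H = 0.2668 × 80.9 = 21.58 kJ.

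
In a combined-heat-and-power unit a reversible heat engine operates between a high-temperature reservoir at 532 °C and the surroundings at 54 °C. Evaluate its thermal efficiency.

η ≈ 0.594

T_H = 532 °C → 532 + 273.15 = 805.15 K.
T_C = 54 °C → 54 + 273.15 = 327.15 K.
Carnot efficiency: η = 1 − T_C/T_H = 1 − 327.15/805.15 = 0.594.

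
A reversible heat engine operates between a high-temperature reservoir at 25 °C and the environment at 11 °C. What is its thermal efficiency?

η ≈ 0.04696

T_H = 25 °C → 25 + 273.15 = 298.15 K.
T_C = 11 °C → 11 + 273.15 = 284.15 K.
η_rev = 1 − T_C/T_H = 1 − 284.15/298.15 = 0.04696.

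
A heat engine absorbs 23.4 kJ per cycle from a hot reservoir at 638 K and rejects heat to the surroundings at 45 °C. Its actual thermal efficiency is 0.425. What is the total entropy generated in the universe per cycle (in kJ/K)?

T_C = 45 °C → 45 + 273.15 = 318.15 K.
W = η·Q_H = 0.425 × 23.4 = 9.945 kJ, so Q_C = Q_H − W = 13.46 kJ.
The hot reservoir loses entropy Q_H/T_H = 23.4/638.00 = 0.03668 kJ/K; the cold reservoir gains Q_C/T_C = 13.46/318.15 = 0.04229 kJ/K.
ΔS_univ = −Q_H/T_H + Q_C/T_C = 0.005614 kJ/K (> 0, since η = 0.425 < η_Carnot = 0.501).

ΔS_univ ≈ 0.005614 kJ/K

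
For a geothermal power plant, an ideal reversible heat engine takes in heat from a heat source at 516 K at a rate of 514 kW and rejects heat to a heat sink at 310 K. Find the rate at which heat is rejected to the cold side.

η_rev = 1 − T_C/T_H = 1 − 310.00/516.00 = 0.3992.
For a reversible cycle Q_C/Q_H = T_C/T_H, so Q_C = 514 × 310.00/516.00 = 309 kW.

Q̇_C ≈ 309 kW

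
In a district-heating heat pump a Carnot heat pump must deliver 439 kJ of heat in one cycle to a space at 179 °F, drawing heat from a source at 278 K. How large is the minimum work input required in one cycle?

T_H = 179 °F → (179 − 32) × 5/9 = 81.67 °C = 354.82 K.
The Carnot heat-pump COP is COP_HP = T_H/(T_H − T_C) = 354.82/76.82 = 4.6190.
W = Q_H/COP_HP = 439/4.6190 = 95.0 kJ.

W_in ≈ 95.0 kJ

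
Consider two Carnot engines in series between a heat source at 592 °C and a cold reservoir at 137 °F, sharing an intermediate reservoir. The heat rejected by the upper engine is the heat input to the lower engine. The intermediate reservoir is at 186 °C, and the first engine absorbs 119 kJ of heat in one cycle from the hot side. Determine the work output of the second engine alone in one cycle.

T_H = 592 °C → 592 + 273.15 = 865.15 K.
T_C = 137 °F → (137 − 32) × 5/9 = 58.33 °C = 331.48 K.
T_m = 186 °C → 186 + 273.15 = 459.15 K.
Heat entering the second stage: Q_m = Q_H·(T_m/T_H) = 119 × 459.15/865.15 = 63.2 kJ.
Second-stage efficiency η₂ = 1 − T_C/T_m = 1 − 331.48/459.15 = 0.2781, so W₂ = η₂·Q_m = 17.6 kJ.

W₂ ≈ 17.6 kJ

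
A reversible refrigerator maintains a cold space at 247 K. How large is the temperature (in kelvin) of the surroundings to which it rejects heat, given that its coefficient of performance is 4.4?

COP_R = T_C/(T_H − T_C) ⇒ T_H = T_C·(1 + 1/COP_R) = 247.00 × (1 + 1/4.4) = 303 K.

T_H ≈ 303 K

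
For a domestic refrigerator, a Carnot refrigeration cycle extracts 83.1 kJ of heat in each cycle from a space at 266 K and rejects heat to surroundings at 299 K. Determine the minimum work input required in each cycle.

W_in ≈ 10.31 kJ

COP_R = T_C/(T_H − T_C) = 266.00/33.00 = 8.0606.
W = Q_C/COP_R = 83.1/8.0606 = 10.31 kJ.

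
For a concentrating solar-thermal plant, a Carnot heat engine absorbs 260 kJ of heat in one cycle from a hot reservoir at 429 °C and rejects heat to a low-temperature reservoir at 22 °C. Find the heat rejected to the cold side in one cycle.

Q_C ≈ 109.3 kJ

T_H = 429 °C → 429 + 273.15 = 702.15 K.
T_C = 22 °C → 22 + 273.15 = 295.15 K.
The Carnot efficiency is η = 1 − T_C/T_H = 1 − 295.15/702.15 = 0.5796.
For a reversible cycle Q_C/Q_H = T_C/T_H, so Q_C = 260 × 295.15/702.15 = 109.3 kJ.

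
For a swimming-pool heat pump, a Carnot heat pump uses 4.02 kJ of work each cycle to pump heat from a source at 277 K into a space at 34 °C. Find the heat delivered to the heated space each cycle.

T_H = 34 °C → 34 + 273.15 = 307.15 K.
The Carnot heat-pump COP is COP_HP = T_H/(T_H − T_C) = 307.15/30.15 = 10.1874.
Q_H = COP_HP · W = 10.1874 × 4.02 = 41.0 kJ.

Q_H ≈ 41.0 kJ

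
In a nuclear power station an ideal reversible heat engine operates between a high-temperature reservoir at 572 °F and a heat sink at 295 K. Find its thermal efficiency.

η ≈ 0.485

T_H = 572 °F → (572 − 32) × 5/9 = 300.00 °C = 573.15 K.
For a reversible engine, η = 1 − T_C/T_H = 1 − 295.00/573.15 = 0.485.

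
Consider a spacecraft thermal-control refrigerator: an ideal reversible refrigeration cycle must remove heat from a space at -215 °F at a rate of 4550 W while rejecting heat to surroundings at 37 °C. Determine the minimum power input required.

Ẇ_in ≈ 5830 W

T_H = 37 °C → 37 + 273.15 = 310.15 K.
T_C = -215 °F → (-215 − 32) × 5/9 = -137.22 °C = 135.93 K.
The reversible coefficient of performance is COP_R = T_C/(T_H − T_C) = 135.93/174.22 = 0.7802.
W = Q_C/COP_R = 4550/0.7802 = 5830 W.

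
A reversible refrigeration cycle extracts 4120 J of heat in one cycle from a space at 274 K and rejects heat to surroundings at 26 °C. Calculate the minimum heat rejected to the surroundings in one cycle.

Q_H ≈ 4500 J

T_H = 26 °C → 26 + 273.15 = 299.15 K.
For a reversible cycle Q_H/Q_C = T_H/T_C, so Q_H = Q_C·T_H/T_C = 4120 × 299.15/274.00 = 4500 J.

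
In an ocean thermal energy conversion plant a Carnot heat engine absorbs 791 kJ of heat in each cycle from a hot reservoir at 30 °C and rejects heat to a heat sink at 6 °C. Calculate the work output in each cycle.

T_H = 30 °C → 30 + 273.15 = 303.15 K.
T_C = 6 °C → 6 + 273.15 = 279.15 K.
η_rev = 1 − T_C/T_H = 1 − 279.15/303.15 = 0.0792.
W = η·Q_H = 0.0792 × 791 = 62.62 kJ.

W ≈ 62.62 kJ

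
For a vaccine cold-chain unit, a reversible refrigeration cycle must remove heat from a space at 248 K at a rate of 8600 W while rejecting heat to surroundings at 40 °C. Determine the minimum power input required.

T_H = 40 °C → 40 + 273.15 = 313.15 K.
COP_R = T_C/(T_H − T_C) = 248.00/65.15 = 3.8066.
W = Q_C/COP_R = 8600/3.8066 = 2260 W.

Ẇ_in ≈ 2260 W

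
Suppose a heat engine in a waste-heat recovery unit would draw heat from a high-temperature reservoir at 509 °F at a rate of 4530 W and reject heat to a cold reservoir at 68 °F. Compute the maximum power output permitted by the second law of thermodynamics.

Ẇ_max ≈ 2060 W

T_H = 509 °F → (509 − 32) × 5/9 = 265.00 °C = 538.15 K.
T_C = 68 °F → (68 − 32) × 5/9 = 20.00 °C = 293.15 K.
The second-law ceiling is the Carnot efficiency, η_max = 1 − T_C/T_H = 1 − 293.15/538.15 = 0.4553.
W_max = η_max · Q_H = 0.4553 × 4530 = 2060 W.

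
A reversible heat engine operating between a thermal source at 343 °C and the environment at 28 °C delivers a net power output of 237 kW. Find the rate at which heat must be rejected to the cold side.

Q̇_C ≈ 227 kW

T_H = 343 °C → 343 + 273.15 = 616.15 K.
T_C = 28 °C → 28 + 273.15 = 301.15 K.
The Carnot efficiency is η = 1 − T_C/T_H = 1 − 301.15/616.15 = 0.5112.
Since Q_C/Q_H = T_C/T_H and Q_H = W/η, Q_C = W·T_C/(T_H − T_C) = 237 × 301.15/315.00 = 227 kW.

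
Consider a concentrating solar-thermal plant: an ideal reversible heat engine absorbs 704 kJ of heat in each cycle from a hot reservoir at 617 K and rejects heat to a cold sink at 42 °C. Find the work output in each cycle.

T_C = 42 °C → 42 + 273.15 = 315.15 K.
The Carnot efficiency is η = 1 − T_C/T_H = 1 − 315.15/617.00 = 0.4892.
W = η·Q_H = 0.4892 × 704 = 344 kJ.

W ≈ 344 kJ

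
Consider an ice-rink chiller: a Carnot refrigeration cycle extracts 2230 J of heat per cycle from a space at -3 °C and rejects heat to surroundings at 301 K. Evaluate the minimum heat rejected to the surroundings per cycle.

T_C = -3 °C → -3 + 273.15 = 270.15 K.
For a reversible cycle Q_H/Q_C = T_H/T_C, so Q_H = Q_C·T_H/T_C = 2230 × 301.00/270.15 = 2480 J.

Q_H ≈ 2480 J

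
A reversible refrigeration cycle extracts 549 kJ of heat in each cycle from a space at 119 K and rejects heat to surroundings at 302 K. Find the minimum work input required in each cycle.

W_in ≈ 844 kJ

Carnot COP: COP_R = T_C/(T_H − T_C) = 119.00/183.00 = 0.6503.
W = Q_C/COP_R = 549/0.6503 = 844 kJ.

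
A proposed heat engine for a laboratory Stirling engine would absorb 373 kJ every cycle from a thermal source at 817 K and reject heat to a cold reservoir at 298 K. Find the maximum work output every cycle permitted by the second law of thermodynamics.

W_max ≈ 236.9 kJ

The upper bound on efficiency is η_max = 1 − T_C/T_H = 1 − 298.00/817.00 = 0.6353.
W_max = η_max · Q_H = 0.6353 × 373 = 236.9 kJ.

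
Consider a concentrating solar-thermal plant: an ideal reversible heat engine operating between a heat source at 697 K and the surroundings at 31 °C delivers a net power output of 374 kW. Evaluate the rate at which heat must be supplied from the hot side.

T_C = 31 °C → 31 + 273.15 = 304.15 K.
Since the cycle is reversible, η = 1 − T_C/T_H = 1 − 304.15/697.00 = 0.5636.
Q_H = W/η = 374/0.5636 = 664 kW.

Q̇_H ≈ 664 kW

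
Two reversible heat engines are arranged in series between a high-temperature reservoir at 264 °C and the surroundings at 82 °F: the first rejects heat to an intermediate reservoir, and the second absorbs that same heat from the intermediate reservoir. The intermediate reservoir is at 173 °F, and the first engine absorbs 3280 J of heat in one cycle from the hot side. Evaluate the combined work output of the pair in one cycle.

T_H = 264 °C → 264 + 273.15 = 537.15 K.
T_C = 82 °F → (82 − 32) × 5/9 = 27.78 °C = 300.93 K.
Two reversible stages in series are equivalent to a single Carnot engine between T_H and T_C, so η_total = 1 − T_C/T_H = 1 − 300.93/537.15 = 0.4398.
W_total = η_total · Q_H = 0.4398 × 3280 = 1440 J.

W_total ≈ 1440 J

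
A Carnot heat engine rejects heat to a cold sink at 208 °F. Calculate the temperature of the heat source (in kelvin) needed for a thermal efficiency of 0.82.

T_C = 208 °F → (208 − 32) × 5/9 = 97.78 °C = 370.93 K.
From η = 1 − T_C/T_H, solving for T_H gives T_H = T_C/(1 − η) = 370.93/(1 − 0.82) = 2060 K.

T_H ≈ 2060 K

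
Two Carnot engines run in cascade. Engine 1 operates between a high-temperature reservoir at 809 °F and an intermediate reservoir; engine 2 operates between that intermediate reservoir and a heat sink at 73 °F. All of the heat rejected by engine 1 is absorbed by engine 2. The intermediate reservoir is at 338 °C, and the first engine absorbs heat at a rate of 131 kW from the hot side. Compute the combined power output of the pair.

Ẇ_total ≈ 76.00 kW

T_H = 809 °F → (809 − 32) × 5/9 = 431.67 °C = 704.82 K.
T_C = 73 °F → (73 − 32) × 5/9 = 22.78 °C = 295.93 K.
Two reversible stages in series are equivalent to a single Carnot engine between T_H and T_C, so η_total = 1 − T_C/T_H = 1 − 295.93/704.82 = 0.5801.
W_total = η_total · Q_H = 0.5801 × 131 = 76.00 kW.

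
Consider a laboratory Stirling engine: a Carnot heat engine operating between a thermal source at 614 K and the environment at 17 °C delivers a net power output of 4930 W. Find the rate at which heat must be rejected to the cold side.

Q̇_C ≈ 4420 W

T_C = 17 °C → 17 + 273.15 = 290.15 K.
η_rev = 1 − T_C/T_H = 1 − 290.15/614.00 = 0.5274.
Since Q_C/Q_H = T_C/T_H and Q_H = W/η, Q_C = W·T_C/(T_H − T_C) = 4930 × 290.15/323.85 = 4420 W.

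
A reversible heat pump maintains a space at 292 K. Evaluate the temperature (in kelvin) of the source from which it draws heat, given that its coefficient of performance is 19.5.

T_C ≈ 277.0 K

COP_HP = T_H/(T_H − T_C) ⇒ T_C = T_H·(COP_HP − 1)/COP_HP = 292.00 × (19.5 − 1)/19.5 = 277.0 K.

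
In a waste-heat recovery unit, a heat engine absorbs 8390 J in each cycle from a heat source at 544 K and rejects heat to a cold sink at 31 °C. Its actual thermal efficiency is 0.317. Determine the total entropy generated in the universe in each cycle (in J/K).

T_C = 31 °C → 31 + 273.15 = 304.15 K.
W = η·Q_H = 0.317 × 8390 = 2660 J, so Q_C = Q_H − W = 5730 J.
The hot reservoir loses entropy Q_H/T_H = 8390/544.00 = 15.42 J/K; the cold reservoir gains Q_C/T_C = 5730/304.15 = 18.84 J/K.
ΔS_univ = −Q_H/T_H + Q_C/T_C = 3.418 J/K (> 0, since η = 0.317 < η_Carnot = 0.441).

ΔS_univ ≈ 3.418 J/K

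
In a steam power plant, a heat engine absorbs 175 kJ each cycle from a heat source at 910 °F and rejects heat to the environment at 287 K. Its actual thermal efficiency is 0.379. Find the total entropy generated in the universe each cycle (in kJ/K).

T_H = 910 °F → (910 − 32) × 5/9 = 487.78 °C = 760.93 K.
W = η·Q_H = 0.379 × 175 = 66.33 kJ, so Q_C = Q_H − W = 108.7 kJ.
Reservoir entropy changes: ΔS_H = −Q_H/T_H = −175/760.93 = -0.2300 kJ/K and ΔS_C = +Q_C/T_C = 108.7/287.00 = 0.3787 kJ/K.
ΔS_univ = −Q_H/T_H + Q_C/T_C = 0.149 kJ/K (> 0, since η = 0.379 < η_Carnot = 0.623).

ΔS_univ ≈ 0.149 kJ/K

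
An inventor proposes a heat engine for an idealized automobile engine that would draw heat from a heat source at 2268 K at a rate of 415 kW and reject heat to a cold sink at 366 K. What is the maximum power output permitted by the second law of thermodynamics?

No engine can exceed the Carnot limit: η_max = 1 − T_C/T_H = 1 − 366.00/2268.00 = 0.8386.
W_max = η_max · Q_H = 0.8386 × 415 = 348 kW.

Ẇ_max ≈ 348 kW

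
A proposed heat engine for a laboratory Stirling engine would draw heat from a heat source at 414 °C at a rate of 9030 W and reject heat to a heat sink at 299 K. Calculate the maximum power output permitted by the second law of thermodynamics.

T_H = 414 °C → 414 + 273.15 = 687.15 K.
By the Carnot theorem, η_max = 1 − T_C/T_H = 1 − 299.00/687.15 = 0.5649.
W_max = η_max · Q_H = 0.5649 × 9030 = 5101 W.

Ẇ_max ≈ 5101 W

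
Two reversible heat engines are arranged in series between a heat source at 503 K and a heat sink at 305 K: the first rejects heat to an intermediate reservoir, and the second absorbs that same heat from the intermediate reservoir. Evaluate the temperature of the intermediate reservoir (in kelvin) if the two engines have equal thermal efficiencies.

T_m ≈ 392 K

Equal efficiencies require 1 − T_m/T_H = 1 − T_C/T_m, i.e. T_m/T_H = T_C/T_m, so T_m = √(T_H·T_C) = √(503.00 × 305.00) = 392 K.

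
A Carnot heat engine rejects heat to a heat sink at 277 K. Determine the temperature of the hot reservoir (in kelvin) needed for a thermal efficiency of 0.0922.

From η = 1 − T_C/T_H, solving for T_H gives T_H = T_C/(1 − η) = 277.00/(1 − 0.0922) = 305 K.

T_H ≈ 305 K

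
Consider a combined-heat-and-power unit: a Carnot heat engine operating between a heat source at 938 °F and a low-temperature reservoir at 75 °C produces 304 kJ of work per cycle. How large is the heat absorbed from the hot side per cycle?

Q_H ≈ 551 kJ

T_H = 938 °F → (938 − 32) × 5/9 = 503.33 °C = 776.48 K.
T_C = 75 °C → 75 + 273.15 = 348.15 K.
For a reversible engine, η = 1 − T_C/T_H = 1 − 348.15/776.48 = 0.5516.
Q_H = W/η = 304/0.5516 = 551 kJ.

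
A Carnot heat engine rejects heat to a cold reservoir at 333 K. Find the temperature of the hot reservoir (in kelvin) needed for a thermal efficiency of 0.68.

T_H ≈ 1041 K

From η = 1 − T_C/T_H, solving for T_H gives T_H = T_C/(1 − η) = 333.00/(1 − 0.68) = 1041 K.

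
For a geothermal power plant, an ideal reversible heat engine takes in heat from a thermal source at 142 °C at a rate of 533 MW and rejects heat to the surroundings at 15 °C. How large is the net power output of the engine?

T_H = 142 °C → 142 + 273.15 = 415.15 K.
T_C = 15 °C → 15 + 273.15 = 288.15 K.
Carnot efficiency: η = 1 − T_C/T_H = 1 − 288.15/415.15 = 0.3059.
W = η·Q_H = 0.3059 × 533 = 163 MW.

Ẇ ≈ 163 MW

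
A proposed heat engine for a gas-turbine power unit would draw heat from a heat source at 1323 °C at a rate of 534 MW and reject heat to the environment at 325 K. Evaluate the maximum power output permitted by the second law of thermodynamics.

T_H = 1323 °C → 1323 + 273.15 = 1596.15 K.
By the Carnot theorem, η_max = 1 − T_C/T_H = 1 − 325.00/1596.15 = 0.7964.
W_max = η_max · Q_H = 0.7964 × 534 = 425 MW.

Ẇ_max ≈ 425 MW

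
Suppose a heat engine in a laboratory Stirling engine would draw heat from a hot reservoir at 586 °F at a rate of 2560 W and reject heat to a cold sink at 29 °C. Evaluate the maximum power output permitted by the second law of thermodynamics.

Ẇ_max ≈ 1229 W

T_H = 586 °F → (586 − 32) × 5/9 = 307.78 °C = 580.93 K.
T_C = 29 °C → 29 + 273.15 = 302.15 K.
The second-law ceiling is the Carnot efficiency, η_max = 1 − T_C/T_H = 1 − 302.15/580.93 = 0.4799.
W_max = η_max · Q_H = 0.4799 × 2560 = 1229 W.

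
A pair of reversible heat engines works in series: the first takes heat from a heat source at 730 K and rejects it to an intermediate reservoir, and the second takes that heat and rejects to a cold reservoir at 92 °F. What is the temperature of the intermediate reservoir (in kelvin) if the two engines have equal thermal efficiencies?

T_C = 92 °F → (92 − 32) × 5/9 = 33.33 °C = 306.48 K.
Equal efficiencies require 1 − T_m/T_H = 1 − T_C/T_m, i.e. T_m/T_H = T_C/T_m, so T_m = √(T_H·T_C) = √(730.00 × 306.48) = 473.0 K.

T_m ≈ 473.0 K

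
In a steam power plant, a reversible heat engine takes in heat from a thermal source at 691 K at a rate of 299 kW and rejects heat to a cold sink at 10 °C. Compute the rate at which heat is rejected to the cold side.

T_C = 10 °C → 10 + 273.15 = 283.15 K.
η_rev = 1 − T_C/T_H = 1 − 283.15/691.00 = 0.5902.
For a reversible cycle Q_C/Q_H = T_C/T_H, so Q_C = 299 × 283.15/691.00 = 123 kW.

Q̇_C ≈ 123 kW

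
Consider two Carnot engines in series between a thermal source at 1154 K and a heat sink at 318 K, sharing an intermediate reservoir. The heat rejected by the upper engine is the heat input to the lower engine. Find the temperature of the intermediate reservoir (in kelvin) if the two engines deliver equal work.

T_m ≈ 736 K

For reversible stages Q_m = Q_H·(T_m/T_H). Setting W₁ = Q_H(1 − T_m/T_H) equal to W₂ = Q_m(1 − T_C/T_m) = Q_H·(T_m − T_C)/T_H gives T_H − T_m = T_m − T_C, so T_m = (T_H + T_C)/2 = (1154.00 + 318.00)/2 = 736 K.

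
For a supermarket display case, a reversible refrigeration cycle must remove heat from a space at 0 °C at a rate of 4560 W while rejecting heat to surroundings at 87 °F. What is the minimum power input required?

T_H = 87 °F → (87 − 32) × 5/9 = 30.56 °C = 303.71 K.
T_C = 0 °C → 0 + 273.15 = 273.15 K.
The reversible coefficient of performance is COP_R = T_C/(T_H − T_C) = 273.15/30.56 = 8.9395.
W = Q_C/COP_R = 4560/8.9395 = 510 W.

Ẇ_in ≈ 510 W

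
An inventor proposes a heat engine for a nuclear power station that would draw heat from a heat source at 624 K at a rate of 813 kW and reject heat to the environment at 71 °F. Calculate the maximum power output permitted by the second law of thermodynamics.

T_C = 71 °F → (71 − 32) × 5/9 = 21.67 °C = 294.82 K.
The second-law ceiling is the Carnot efficiency, η_max = 1 − T_C/T_H = 1 − 294.82/624.00 = 0.5275.
W_max = η_max · Q_H = 0.5275 × 813 = 429 kW.

Ẇ_max ≈ 429 kW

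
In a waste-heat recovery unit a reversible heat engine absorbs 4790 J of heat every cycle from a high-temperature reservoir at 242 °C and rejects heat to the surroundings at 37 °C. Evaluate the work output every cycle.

T_H = 242 °C → 242 + 273.15 = 515.15 K.
T_C = 37 °C → 37 + 273.15 = 310.15 K.
Since the cycle is reversible, η = 1 − T_C/T_H = 1 − 310.15/515.15 = 0.3979.
W = η·Q_H = 0.3979 × 4790 = 1910 J.

W ≈ 1910 J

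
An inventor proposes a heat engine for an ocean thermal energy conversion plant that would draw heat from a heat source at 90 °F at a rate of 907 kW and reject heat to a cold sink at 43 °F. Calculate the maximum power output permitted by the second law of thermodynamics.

T_H = 90 °F → (90 − 32) × 5/9 = 32.22 °C = 305.37 K.
T_C = 43 °F → (43 − 32) × 5/9 = 6.11 °C = 279.26 K.
No engine can exceed the Carnot limit: η_max = 1 − T_C/T_H = 1 − 279.26/305.37 = 0.0855.
W_max = η_max · Q_H = 0.0855 × 907 = 77.6 kW.

Ẇ_max ≈ 77.6 kW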